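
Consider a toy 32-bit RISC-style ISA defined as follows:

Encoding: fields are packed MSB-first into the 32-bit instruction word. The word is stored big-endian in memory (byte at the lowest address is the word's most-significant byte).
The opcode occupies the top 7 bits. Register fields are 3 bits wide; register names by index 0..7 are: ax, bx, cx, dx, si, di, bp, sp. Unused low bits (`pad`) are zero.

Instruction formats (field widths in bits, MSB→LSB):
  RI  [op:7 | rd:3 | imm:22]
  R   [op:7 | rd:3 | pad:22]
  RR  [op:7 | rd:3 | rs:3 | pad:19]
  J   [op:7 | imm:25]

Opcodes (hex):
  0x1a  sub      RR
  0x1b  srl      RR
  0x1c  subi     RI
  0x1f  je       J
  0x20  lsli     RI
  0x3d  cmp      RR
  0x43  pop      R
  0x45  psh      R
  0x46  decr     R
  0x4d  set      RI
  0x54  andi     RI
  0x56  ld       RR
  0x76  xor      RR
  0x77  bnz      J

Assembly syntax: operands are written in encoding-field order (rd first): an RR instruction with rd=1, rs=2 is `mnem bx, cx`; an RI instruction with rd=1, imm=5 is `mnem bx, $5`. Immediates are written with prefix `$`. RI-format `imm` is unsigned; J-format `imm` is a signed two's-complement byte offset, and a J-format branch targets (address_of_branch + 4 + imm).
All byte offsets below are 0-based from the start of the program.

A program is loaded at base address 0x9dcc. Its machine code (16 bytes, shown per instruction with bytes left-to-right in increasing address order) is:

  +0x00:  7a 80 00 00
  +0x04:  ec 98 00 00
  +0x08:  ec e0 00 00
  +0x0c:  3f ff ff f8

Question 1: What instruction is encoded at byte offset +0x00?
cmp cx, ax

off 0x00: read 7a 80 00 00 as big → 0x7a800000
  top 7b → 0x3d → cmp [RR]
  rd: (w>>22)&0x7=0x2 → cx
  rs: (w>>19)&0x7=0x0 → ax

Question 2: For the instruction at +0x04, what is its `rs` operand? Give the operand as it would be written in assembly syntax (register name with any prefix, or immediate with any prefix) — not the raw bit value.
dx

off 0x04: read ec 98 00 00 as big → 0xec980000
  opcode bits[31:25]=0x76: xor/RR
  [24:22] rd=2 = cx
  [21:19] rs=3 = dx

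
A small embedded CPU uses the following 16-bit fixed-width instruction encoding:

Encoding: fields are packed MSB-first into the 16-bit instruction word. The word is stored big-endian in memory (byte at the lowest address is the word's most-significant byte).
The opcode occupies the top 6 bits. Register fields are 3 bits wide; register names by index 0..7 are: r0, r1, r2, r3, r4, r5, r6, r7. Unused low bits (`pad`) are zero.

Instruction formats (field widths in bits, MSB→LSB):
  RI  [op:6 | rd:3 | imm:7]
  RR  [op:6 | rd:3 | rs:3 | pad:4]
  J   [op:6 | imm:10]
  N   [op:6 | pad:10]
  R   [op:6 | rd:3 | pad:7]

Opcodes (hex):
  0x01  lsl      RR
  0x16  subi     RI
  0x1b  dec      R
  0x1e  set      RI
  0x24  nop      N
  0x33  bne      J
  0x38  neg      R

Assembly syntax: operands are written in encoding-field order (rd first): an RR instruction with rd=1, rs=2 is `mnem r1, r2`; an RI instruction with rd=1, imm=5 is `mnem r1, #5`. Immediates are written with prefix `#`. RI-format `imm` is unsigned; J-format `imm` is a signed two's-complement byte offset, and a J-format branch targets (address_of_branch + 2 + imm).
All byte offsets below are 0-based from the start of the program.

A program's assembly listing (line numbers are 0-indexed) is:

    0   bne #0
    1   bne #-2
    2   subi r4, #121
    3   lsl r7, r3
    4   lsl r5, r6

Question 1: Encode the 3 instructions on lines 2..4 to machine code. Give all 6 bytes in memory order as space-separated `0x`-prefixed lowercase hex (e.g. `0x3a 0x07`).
L2: subi op=0x16:6|rd=4:3|imm=121:7 ⇒ 0x5a79 ⇒ big 5a 79
L3: lsl op=0x1:6|rd=7:3|rs=3:3|pad=0:4 ⇒ 0x07b0 ⇒ big 07 b0
L4: lsl op=0x1:6|rd=5:3|rs=6:3|pad=0:4 ⇒ 0x06e0 ⇒ big 06 e0

0x5a 0x79 0x07 0xb0 0x06 0xe0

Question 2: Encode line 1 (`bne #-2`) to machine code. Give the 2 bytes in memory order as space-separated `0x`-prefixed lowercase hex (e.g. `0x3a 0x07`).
line 1 (bne): pack op=0x33:6|imm=-2:10 = 0xcffe; big→ cf fe

0xcf 0xfe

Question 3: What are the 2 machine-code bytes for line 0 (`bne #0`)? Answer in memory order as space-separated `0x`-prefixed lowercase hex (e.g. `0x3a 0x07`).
0xcc 0x00

0. bne fields op=0x33:6|imm=0:10 → word cc00h → cc 00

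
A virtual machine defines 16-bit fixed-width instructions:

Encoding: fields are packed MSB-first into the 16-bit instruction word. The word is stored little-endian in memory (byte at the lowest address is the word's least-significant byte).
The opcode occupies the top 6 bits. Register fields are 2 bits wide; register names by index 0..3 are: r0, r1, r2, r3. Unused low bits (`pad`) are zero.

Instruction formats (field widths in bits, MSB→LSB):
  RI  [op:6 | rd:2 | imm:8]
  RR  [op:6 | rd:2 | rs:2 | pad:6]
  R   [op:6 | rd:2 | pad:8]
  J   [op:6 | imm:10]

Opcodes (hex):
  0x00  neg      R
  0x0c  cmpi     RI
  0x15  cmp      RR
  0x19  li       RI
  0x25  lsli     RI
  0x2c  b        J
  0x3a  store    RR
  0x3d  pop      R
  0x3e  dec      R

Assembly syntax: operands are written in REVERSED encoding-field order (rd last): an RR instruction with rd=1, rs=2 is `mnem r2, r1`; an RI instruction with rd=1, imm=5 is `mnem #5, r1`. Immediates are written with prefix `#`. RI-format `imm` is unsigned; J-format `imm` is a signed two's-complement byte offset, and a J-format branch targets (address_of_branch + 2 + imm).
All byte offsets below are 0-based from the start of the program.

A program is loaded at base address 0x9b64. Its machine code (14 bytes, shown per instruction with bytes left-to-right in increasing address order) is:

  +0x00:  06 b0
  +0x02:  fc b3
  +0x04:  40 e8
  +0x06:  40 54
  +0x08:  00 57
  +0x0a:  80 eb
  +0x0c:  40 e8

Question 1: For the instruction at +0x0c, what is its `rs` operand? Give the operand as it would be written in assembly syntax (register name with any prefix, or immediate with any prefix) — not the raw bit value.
r1

off 0x0c: read 40 e8 as little → 0xe840
  top 6b → 0x3a → store [RR]
  [9:8] rd=0 = r0
  [7:6] rs=1 = r1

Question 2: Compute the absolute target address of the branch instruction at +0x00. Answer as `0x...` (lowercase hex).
off 0x00: read 06 b0 as little → 0xb006
  opcode bits[15:10]=0x2c: b/J
  imm@[9:0]=0x6 ⇒ #6
  target = base 0x9b64 + off 0x00 + 2 + imm 6 = 0x9b6c

0x9b6c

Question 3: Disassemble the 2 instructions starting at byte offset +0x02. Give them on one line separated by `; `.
+0x02: fc b3 ⇒ word 0xb3fc (little)
  top 6b → 0x2c → b [J]
  imm: (w>>0)&0x3ff=0x3fc (s10→-4) → #-4
+0x04: 40 e8 ⇒ word 0xe840 (little)
  top 6b → 0x3a → store [RR]
  rd: (w>>8)&0x3=0x0 → r0
  rs: (w>>6)&0x3=0x1 → r1

b #-4; store r1, r0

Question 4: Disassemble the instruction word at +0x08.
cmp r0, r3

@+08  little-endian(00 57) = 0x5700
  top 6b → 0x15 → cmp [RR]
  rd@[9:8]=0x3 ⇒ r3
  rs@[7:6]=0x0 ⇒ r0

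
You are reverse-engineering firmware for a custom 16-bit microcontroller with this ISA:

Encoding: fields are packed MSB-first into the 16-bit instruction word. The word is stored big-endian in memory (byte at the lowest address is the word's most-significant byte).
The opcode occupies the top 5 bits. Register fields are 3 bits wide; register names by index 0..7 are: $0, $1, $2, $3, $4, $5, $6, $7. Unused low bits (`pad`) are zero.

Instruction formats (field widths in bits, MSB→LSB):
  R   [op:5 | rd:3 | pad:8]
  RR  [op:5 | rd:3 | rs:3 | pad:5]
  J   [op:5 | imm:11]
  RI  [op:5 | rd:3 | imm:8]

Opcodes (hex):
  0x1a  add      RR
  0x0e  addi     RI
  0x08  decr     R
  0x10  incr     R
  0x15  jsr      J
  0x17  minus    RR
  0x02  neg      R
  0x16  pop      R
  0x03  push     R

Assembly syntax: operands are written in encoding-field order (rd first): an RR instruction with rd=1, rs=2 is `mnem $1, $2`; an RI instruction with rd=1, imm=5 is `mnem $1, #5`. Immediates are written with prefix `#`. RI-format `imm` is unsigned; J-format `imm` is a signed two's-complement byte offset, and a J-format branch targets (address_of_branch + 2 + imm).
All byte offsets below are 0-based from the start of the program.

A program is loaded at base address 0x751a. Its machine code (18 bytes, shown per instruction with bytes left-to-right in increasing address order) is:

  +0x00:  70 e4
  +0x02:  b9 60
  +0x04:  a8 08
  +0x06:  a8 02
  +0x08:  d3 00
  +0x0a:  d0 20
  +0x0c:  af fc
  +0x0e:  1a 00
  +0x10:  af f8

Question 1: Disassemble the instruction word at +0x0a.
[0a] d0 20 → 0xd020
  top 5b → 0x1a → add [RR]
  rd@[10:8]=0x0 ⇒ $0
  rs@[7:5]=0x1 ⇒ $1

add $0, $1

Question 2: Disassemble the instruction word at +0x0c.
jsr #-4

@+0c  big-endian(af fc) = 0xaffc
  top 5b → 0x15 → jsr [J]
  imm@[10:0]=0x7fc (s11→-4) ⇒ #-4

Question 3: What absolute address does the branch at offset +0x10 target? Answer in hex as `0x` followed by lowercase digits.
0x7524

[10] af f8 → 0xaff8
  top 5b → 0x15 → jsr [J]
  imm@[10:0]=0x7f8 (s11→-8) ⇒ #-8
  target = base 0x751a + off 0x10 + 2 + imm -8 = 0x7524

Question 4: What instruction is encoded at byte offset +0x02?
+0x02: b9 60 ⇒ word 0xb960 (big)
  op=0xb960>>11=0x17 ⇒ minus (RR)
  rd: (w>>8)&0x7=0x1 → $1
  rs: (w>>5)&0x7=0x3 → $3

minus $1, $3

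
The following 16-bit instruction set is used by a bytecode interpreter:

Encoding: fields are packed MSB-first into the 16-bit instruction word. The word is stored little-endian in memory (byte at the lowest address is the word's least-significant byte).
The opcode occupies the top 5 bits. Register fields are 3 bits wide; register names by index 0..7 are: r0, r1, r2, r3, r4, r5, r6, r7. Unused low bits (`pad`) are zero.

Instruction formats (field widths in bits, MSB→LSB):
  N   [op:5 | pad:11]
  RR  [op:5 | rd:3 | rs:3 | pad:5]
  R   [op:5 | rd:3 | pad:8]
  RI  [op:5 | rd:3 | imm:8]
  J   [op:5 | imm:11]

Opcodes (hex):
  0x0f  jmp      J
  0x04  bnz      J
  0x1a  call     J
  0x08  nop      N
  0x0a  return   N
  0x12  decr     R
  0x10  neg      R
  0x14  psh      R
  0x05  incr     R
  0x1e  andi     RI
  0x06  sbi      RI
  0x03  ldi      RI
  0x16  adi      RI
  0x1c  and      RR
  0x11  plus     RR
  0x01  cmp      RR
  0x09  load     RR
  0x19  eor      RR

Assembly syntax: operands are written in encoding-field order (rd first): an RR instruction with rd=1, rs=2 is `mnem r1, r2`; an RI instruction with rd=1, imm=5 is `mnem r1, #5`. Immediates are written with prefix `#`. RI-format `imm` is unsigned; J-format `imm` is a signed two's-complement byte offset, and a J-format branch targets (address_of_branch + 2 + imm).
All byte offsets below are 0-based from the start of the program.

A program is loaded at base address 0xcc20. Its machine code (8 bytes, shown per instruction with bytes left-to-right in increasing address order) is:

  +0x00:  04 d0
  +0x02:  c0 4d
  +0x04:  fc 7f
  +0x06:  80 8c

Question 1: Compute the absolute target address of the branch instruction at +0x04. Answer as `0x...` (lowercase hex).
@+04  little-endian(fc 7f) = 0x7ffc
  opcode bits[15:11]=0xf: jmp/J
  [10:0] imm=2044 (s11→-4) = #-4
  target = base 0xcc20 + off 0x04 + 2 + imm -4 = 0xcc22

0xcc22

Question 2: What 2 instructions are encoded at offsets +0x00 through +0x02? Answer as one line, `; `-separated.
call #4; load r5, r6

+0x00: 04 d0 ⇒ word 0xd004 (little)
  opcode bits[15:11]=0x1a: call/J
  imm@[10:0]=0x4 ⇒ #4
+0x02: c0 4d ⇒ word 0x4dc0 (little)
  opcode bits[15:11]=0x9: load/RR
  rd@[10:8]=0x5 ⇒ r5
  rs@[7:5]=0x6 ⇒ r6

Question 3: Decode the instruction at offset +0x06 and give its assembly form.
plus r4, r4

off 0x06: read 80 8c as little → 0x8c80
  op=0x8c80>>11=0x11 ⇒ plus (RR)
  rd@[10:8]=0x4 ⇒ r4
  rs@[7:5]=0x4 ⇒ r4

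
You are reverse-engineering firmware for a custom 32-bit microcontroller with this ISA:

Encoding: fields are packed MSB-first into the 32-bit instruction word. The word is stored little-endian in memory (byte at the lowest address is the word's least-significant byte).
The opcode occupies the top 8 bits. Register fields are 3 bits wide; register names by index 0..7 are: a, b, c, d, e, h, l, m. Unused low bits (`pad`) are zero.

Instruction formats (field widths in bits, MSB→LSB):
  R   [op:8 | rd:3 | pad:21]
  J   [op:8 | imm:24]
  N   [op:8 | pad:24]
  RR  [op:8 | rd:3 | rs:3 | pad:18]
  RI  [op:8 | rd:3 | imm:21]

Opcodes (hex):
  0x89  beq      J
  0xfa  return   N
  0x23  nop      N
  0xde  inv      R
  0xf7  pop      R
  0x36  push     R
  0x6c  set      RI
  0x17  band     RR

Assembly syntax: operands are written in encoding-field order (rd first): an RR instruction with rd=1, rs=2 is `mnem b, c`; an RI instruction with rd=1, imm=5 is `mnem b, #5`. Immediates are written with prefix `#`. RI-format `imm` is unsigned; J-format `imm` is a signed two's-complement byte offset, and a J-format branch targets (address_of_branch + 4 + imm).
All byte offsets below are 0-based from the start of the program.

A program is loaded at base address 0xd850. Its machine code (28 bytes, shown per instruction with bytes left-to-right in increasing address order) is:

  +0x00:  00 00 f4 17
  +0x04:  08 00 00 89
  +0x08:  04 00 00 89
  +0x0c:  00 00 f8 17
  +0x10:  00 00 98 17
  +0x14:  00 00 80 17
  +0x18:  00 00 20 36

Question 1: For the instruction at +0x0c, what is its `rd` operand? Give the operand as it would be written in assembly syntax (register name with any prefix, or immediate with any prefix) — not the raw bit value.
m

@+0c  little-endian(00 00 f8 17) = 0x17f80000
  op=0x17f80000>>24=0x17 ⇒ band (RR)
  rd@[23:21]=0x7 ⇒ m
  rs@[20:18]=0x6 ⇒ l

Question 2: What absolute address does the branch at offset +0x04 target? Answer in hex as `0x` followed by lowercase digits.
@+04  little-endian(08 00 00 89) = 0x89000008
  op=0x89000008>>24=0x89 ⇒ beq (J)
  imm@[23:0]=0x8 ⇒ #8
  target = base 0xd850 + off 0x04 + 4 + imm 8 = 0xd860

0xd860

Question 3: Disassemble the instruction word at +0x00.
band m, h

[00] 00 00 f4 17 → 0x17f40000
  top 8b → 0x17 → band [RR]
  [23:21] rd=7 = m
  [20:18] rs=5 = h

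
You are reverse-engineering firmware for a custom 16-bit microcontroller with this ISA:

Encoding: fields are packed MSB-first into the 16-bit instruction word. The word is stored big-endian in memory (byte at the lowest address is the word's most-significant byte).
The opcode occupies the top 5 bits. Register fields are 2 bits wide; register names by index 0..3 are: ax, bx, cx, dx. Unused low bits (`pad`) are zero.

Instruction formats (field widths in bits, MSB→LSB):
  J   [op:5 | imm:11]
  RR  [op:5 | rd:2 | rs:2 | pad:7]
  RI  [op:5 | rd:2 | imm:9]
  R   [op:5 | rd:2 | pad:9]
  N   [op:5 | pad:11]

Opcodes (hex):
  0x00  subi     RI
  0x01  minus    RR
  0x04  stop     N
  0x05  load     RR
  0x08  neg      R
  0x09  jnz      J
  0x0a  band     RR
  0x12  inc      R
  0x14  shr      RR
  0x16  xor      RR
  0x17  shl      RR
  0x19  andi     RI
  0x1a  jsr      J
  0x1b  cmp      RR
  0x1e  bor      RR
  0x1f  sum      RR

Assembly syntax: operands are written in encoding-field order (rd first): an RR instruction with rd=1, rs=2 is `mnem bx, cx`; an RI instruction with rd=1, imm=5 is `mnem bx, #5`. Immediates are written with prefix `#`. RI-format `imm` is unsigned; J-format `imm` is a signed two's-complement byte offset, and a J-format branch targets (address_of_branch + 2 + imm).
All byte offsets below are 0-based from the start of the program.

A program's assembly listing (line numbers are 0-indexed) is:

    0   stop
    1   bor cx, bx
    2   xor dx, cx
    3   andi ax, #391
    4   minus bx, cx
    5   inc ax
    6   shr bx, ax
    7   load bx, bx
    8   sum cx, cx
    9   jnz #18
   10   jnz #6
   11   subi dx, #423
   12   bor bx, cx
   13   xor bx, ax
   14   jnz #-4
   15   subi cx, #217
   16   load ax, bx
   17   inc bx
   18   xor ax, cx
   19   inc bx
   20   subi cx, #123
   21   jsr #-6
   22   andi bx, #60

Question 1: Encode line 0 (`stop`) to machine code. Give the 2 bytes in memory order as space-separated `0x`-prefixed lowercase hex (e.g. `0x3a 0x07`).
0. stop fields op=0x4:5|pad=0:11 → word 2000h → 20 00

0x20 0x00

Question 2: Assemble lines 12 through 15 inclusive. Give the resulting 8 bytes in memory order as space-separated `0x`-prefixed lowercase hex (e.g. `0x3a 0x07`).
0xf3 0x00 0xb2 0x00 0x4f 0xfc 0x04 0xd9

line 12 (bor): pack op=0x1e:5|rd=1:2|rs=2:2|pad=0:7 = 0xf300; big→ f3 00
line 13 (xor): pack op=0x16:5|rd=1:2|rs=0:2|pad=0:7 = 0xb200; big→ b2 00
line 14 (jnz): pack op=0x9:5|imm=-4:11 = 0x4ffc; big→ 4f fc
line 15 (subi): pack op=0x0:5|rd=2:2|imm=217:9 = 0x04d9; big→ 04 d9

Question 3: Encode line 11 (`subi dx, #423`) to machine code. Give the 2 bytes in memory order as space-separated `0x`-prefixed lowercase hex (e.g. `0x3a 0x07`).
0x07 0xa7

11. subi fields op=0x0:5|rd=3:2|imm=423:9 → word 07a7h → 07 a7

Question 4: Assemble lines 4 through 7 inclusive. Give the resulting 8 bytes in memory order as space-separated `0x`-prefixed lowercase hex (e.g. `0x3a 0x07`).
line 4 (minus): pack op=0x1:5|rd=1:2|rs=2:2|pad=0:7 = 0x0b00; big→ 0b 00
line 5 (inc): pack op=0x12:5|rd=0:2|pad=0:9 = 0x9000; big→ 90 00
line 6 (shr): pack op=0x14:5|rd=1:2|rs=0:2|pad=0:7 = 0xa200; big→ a2 00
line 7 (load): pack op=0x5:5|rd=1:2|rs=1:2|pad=0:7 = 0x2a80; big→ 2a 80

0x0b 0x00 0x90 0x00 0xa2 0x00 0x2a 0x80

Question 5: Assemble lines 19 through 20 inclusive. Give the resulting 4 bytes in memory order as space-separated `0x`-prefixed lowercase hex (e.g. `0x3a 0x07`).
line 19 (inc): pack op=0x12:5|rd=1:2|pad=0:9 = 0x9200; big→ 92 00
line 20 (subi): pack op=0x0:5|rd=2:2|imm=123:9 = 0x047b; big→ 04 7b

0x92 0x00 0x04 0x7b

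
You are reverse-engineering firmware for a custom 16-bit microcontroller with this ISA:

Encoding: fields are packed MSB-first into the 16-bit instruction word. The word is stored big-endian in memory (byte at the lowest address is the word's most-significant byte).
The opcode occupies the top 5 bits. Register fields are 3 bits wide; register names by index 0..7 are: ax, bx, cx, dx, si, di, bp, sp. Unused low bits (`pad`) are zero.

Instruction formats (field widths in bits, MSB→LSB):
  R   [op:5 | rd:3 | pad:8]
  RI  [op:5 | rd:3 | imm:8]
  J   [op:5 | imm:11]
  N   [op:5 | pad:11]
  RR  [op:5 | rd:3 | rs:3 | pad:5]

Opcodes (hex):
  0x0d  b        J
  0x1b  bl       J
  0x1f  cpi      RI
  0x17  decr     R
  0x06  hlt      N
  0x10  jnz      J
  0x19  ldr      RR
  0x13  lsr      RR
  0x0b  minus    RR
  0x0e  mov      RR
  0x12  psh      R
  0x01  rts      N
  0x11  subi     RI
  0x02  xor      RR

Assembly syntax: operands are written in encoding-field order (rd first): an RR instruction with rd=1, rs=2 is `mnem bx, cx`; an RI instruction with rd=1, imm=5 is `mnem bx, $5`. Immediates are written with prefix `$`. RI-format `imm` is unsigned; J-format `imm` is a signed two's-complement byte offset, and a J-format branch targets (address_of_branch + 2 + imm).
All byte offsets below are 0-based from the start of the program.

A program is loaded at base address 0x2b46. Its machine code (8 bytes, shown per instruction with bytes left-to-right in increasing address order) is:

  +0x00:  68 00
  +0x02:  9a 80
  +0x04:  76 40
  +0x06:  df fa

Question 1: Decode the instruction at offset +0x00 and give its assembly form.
@+00  big-endian(68 00) = 0x6800
  op=0x6800>>11=0xd ⇒ b (J)
  imm@[10:0]=0x0 ⇒ $0

b $0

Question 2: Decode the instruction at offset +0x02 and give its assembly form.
lsr cx, si

@+02  big-endian(9a 80) = 0x9a80
  opcode bits[15:11]=0x13: lsr/RR
  [10:8] rd=2 = cx
  [7:5] rs=4 = si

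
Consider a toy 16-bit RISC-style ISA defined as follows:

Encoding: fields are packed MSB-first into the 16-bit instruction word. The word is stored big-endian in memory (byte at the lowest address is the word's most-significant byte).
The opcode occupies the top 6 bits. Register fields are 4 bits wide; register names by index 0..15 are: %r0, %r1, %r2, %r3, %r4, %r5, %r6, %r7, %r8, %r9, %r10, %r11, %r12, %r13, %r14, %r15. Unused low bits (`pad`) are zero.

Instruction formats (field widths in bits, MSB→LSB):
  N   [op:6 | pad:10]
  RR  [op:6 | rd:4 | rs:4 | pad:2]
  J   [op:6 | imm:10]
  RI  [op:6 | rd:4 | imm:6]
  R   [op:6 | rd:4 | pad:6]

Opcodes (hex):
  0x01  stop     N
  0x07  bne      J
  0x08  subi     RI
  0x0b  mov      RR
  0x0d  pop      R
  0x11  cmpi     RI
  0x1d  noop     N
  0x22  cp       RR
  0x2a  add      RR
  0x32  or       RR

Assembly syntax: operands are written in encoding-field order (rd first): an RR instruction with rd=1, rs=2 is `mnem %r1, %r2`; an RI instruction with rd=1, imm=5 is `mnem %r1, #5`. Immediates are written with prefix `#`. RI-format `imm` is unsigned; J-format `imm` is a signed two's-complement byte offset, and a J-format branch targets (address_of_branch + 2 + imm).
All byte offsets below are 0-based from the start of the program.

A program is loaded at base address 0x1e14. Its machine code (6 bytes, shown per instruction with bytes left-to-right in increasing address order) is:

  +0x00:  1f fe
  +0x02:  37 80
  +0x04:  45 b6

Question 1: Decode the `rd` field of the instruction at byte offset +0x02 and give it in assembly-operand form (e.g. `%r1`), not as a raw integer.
%r14

[02] 37 80 → 0x3780
  top 6b → 0xd → pop [R]
  rd@[9:6]=0xe ⇒ %r14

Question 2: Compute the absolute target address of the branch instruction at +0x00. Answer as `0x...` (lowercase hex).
[00] 1f fe → 0x1ffe
  top 6b → 0x7 → bne [J]
  imm: (w>>0)&0x3ff=0x3fe (s10→-2) → #-2
  target = base 0x1e14 + off 0x00 + 2 + imm -2 = 0x1e14

0x1e14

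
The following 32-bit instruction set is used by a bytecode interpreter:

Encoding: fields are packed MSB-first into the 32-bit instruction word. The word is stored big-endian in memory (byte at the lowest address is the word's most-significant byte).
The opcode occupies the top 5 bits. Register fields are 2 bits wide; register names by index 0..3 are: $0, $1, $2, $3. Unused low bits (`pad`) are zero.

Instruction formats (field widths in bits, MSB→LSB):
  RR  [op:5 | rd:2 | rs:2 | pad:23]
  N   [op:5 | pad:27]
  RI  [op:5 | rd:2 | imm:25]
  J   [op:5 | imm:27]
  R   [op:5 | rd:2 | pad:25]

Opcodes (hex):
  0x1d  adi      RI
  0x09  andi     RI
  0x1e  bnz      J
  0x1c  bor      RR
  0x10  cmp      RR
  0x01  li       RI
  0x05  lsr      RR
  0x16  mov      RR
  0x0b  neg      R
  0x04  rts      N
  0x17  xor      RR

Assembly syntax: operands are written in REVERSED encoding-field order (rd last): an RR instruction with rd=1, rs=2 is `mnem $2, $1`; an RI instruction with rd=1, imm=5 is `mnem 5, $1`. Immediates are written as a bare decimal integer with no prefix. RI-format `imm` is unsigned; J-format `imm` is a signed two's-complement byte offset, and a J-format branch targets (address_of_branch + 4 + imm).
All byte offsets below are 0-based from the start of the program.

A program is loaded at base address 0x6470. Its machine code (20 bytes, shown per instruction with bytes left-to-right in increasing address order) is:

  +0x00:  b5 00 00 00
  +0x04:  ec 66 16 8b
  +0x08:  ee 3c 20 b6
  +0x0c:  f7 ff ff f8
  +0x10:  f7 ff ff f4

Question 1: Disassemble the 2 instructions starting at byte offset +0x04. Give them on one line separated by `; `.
[04] ec 66 16 8b → 0xec66168b
  op=0xec66168b>>27=0x1d ⇒ adi (RI)
  [26:25] rd=2 = $2
  [24:0] imm=6690443 = 6690443
[08] ee 3c 20 b6 → 0xee3c20b6
  op=0xee3c20b6>>27=0x1d ⇒ adi (RI)
  [26:25] rd=3 = $3
  [24:0] imm=3940534 = 3940534

adi 6690443, $2; adi 3940534, $3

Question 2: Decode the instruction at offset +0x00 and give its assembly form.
off 0x00: read b5 00 00 00 as big → 0xb5000000
  top 5b → 0x16 → mov [RR]
  rd@[26:25]=0x2 ⇒ $2
  rs@[24:23]=0x2 ⇒ $2

mov $2, $2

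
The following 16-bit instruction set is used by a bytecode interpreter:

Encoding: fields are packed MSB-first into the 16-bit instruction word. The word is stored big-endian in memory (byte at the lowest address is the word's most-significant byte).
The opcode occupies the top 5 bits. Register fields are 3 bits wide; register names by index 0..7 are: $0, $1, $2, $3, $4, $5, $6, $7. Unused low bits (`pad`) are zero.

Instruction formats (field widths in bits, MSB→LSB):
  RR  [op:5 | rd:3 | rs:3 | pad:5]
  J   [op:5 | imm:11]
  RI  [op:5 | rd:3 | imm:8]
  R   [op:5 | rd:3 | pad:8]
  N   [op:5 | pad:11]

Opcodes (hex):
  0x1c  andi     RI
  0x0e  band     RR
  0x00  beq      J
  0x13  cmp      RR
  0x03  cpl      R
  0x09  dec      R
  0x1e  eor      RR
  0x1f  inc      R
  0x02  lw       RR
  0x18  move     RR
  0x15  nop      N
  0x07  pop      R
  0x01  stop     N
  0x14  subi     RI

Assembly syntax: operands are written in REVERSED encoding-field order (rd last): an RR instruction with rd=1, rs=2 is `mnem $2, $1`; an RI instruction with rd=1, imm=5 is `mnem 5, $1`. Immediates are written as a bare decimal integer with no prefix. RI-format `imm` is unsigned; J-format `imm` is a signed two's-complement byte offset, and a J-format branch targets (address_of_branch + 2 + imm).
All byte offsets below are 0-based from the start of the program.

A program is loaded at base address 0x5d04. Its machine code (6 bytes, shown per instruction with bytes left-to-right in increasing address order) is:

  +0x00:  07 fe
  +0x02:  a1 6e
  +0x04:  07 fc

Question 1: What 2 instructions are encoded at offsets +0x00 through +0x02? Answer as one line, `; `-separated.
beq -2; subi 110, $1

@+00  big-endian(07 fe) = 0x07fe
  op=0x07fe>>11=0x0 ⇒ beq (J)
  imm@[10:0]=0x7fe (s11→-2) ⇒ -2
@+02  big-endian(a1 6e) = 0xa16e
  op=0xa16e>>11=0x14 ⇒ subi (RI)
  rd@[10:8]=0x1 ⇒ $1
  imm@[7:0]=0x6e ⇒ 110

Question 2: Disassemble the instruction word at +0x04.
beq -4

+0x04: 07 fc ⇒ word 0x07fc (big)
  top 5b → 0x0 → beq [J]
  [10:0] imm=2044 (s11→-4) = -4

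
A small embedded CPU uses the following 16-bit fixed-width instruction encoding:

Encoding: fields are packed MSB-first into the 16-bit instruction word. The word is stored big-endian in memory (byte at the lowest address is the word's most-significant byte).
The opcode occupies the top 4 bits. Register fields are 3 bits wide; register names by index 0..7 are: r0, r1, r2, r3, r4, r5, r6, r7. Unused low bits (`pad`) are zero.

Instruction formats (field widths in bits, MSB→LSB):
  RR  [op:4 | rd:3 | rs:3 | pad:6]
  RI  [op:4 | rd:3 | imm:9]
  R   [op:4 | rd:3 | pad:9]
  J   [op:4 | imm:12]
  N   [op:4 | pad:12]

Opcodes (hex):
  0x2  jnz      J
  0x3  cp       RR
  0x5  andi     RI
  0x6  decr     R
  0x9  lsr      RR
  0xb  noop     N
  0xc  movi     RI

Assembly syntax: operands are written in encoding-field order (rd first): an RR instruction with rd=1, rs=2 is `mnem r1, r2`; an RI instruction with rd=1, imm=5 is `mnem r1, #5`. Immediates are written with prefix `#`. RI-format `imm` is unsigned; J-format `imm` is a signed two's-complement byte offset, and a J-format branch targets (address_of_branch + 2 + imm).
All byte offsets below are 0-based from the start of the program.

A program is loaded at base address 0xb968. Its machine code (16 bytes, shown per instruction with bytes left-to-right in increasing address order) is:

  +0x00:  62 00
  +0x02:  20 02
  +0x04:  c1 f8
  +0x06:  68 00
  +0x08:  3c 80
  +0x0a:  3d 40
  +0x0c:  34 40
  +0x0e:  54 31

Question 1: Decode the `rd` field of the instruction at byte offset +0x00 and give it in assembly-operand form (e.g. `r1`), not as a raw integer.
r1

+0x00: 62 00 ⇒ word 0x6200 (big)
  top 4b → 0x6 → decr [R]
  [11:9] rd=1 = r1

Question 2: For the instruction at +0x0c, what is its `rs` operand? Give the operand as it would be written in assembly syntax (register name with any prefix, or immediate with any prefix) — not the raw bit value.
+0x0c: 34 40 ⇒ word 0x3440 (big)
  top 4b → 0x3 → cp [RR]
  rd@[11:9]=0x2 ⇒ r2
  rs@[8:6]=0x1 ⇒ r1

r1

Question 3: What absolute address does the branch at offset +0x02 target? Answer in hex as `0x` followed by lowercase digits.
0xb96e

off 0x02: read 20 02 as big → 0x2002
  top 4b → 0x2 → jnz [J]
  imm@[11:0]=0x2 ⇒ #2
  target = base 0xb968 + off 0x02 + 2 + imm 2 = 0xb96e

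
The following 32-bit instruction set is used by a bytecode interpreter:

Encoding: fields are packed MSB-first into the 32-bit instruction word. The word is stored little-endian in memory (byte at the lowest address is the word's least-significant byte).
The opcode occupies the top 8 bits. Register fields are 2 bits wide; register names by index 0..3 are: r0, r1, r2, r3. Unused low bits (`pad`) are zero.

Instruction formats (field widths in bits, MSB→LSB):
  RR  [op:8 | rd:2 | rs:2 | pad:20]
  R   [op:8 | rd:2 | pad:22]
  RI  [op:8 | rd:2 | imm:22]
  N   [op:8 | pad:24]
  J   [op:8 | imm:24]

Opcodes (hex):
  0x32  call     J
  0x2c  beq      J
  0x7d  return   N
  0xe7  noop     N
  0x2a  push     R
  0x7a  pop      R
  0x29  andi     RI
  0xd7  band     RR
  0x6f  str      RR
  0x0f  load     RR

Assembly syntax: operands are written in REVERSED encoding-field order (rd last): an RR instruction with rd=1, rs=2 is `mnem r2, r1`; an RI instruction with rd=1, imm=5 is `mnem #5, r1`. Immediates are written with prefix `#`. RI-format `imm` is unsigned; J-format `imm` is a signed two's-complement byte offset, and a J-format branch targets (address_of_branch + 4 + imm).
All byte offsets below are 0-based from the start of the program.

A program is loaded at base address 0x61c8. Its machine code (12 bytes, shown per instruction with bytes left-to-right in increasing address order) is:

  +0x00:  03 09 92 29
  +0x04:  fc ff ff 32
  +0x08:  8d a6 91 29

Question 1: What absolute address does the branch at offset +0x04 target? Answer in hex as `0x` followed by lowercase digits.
[04] fc ff ff 32 → 0x32fffffc
  op=0x32fffffc>>24=0x32 ⇒ call (J)
  [23:0] imm=16777212 (s24→-4) = #-4
  target = base 0x61c8 + off 0x04 + 4 + imm -4 = 0x61cc

0x61cc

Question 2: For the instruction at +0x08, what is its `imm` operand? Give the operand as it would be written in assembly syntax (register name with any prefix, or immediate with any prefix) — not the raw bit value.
off 0x08: read 8d a6 91 29 as little → 0x2991a68d
  top 8b → 0x29 → andi [RI]
  [23:22] rd=2 = r2
  [21:0] imm=1156749 = #1156749

#1156749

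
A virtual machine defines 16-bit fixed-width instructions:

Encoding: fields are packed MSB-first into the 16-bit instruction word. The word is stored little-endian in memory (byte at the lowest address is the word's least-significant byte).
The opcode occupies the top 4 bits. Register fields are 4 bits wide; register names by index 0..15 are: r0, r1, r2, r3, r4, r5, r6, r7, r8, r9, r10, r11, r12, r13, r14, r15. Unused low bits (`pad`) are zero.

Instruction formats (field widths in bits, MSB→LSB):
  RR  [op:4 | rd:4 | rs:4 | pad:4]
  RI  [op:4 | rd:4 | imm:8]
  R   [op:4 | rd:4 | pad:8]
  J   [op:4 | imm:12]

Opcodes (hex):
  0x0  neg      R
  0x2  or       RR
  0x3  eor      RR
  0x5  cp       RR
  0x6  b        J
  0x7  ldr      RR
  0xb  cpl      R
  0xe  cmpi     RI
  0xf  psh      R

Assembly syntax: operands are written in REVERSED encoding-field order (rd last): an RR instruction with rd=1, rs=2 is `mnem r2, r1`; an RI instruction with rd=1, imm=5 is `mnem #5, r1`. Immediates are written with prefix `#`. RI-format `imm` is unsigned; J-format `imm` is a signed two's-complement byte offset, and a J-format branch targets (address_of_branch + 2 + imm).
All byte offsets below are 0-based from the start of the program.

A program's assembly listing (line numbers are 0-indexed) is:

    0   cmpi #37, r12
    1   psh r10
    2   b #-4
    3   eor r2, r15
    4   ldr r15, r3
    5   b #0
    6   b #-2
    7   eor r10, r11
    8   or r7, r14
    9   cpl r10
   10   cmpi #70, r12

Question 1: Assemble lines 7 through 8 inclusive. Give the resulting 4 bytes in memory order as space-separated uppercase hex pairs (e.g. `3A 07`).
A0 3B 70 2E

7. eor fields op=0x3:4|rd=11:4|rs=10:4|pad=0:4 → word 3ba0h → a0 3b
8. or fields op=0x2:4|rd=14:4|rs=7:4|pad=0:4 → word 2e70h → 70 2e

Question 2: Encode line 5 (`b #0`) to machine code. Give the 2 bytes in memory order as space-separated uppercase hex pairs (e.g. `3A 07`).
5. b fields op=0x6:4|imm=0:12 → word 6000h → 00 60

00 60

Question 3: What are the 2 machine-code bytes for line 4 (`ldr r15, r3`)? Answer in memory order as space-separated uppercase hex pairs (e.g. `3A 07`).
line 4 (ldr): pack op=0x7:4|rd=3:4|rs=15:4|pad=0:4 = 0x73f0; little→ f0 73

F0 73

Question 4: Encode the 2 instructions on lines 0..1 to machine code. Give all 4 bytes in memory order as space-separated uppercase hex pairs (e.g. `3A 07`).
25 EC 00 FA

L0: cmpi op=0xe:4|rd=12:4|imm=37:8 ⇒ 0xec25 ⇒ little 25 ec
L1: psh op=0xf:4|rd=10:4|pad=0:8 ⇒ 0xfa00 ⇒ little 00 fa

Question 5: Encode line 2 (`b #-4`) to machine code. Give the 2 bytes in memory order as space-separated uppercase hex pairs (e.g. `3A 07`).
FC 6F

2. b fields op=0x6:4|imm=-4:12 → word 6ffch → fc 6f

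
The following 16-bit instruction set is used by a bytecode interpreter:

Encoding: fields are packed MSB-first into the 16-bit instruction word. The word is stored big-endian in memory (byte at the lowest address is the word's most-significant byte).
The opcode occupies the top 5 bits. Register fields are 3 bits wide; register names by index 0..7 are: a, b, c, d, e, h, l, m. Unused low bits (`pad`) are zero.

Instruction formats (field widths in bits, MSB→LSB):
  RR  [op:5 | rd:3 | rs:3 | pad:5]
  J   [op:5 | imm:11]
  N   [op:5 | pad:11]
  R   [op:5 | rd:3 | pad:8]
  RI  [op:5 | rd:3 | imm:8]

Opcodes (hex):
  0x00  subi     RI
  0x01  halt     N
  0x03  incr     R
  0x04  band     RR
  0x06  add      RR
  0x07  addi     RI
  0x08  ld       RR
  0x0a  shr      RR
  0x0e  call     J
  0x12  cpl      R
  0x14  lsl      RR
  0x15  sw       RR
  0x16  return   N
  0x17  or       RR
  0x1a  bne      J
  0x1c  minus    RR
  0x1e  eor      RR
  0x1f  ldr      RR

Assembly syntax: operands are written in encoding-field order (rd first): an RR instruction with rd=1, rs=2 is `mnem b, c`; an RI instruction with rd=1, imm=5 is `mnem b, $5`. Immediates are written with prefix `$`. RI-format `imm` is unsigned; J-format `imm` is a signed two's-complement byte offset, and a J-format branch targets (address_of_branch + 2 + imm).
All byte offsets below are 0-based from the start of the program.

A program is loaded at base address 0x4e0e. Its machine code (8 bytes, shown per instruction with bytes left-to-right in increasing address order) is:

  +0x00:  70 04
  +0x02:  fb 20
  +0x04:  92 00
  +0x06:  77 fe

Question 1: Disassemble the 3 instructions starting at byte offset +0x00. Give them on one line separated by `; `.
call $4; ldr d, b; cpl c

off 0x00: read 70 04 as big → 0x7004
  op=0x7004>>11=0xe ⇒ call (J)
  imm: (w>>0)&0x7ff=0x4 → $4
off 0x02: read fb 20 as big → 0xfb20
  op=0xfb20>>11=0x1f ⇒ ldr (RR)
  rd: (w>>8)&0x7=0x3 → d
  rs: (w>>5)&0x7=0x1 → b
off 0x04: read 92 00 as big → 0x9200
  op=0x9200>>11=0x12 ⇒ cpl (R)
  rd: (w>>8)&0x7=0x2 → c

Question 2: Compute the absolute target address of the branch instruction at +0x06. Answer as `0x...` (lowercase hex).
0x4e14

off 0x06: read 77 fe as big → 0x77fe
  op=0x77fe>>11=0xe ⇒ call (J)
  imm: (w>>0)&0x7ff=0x7fe (s11→-2) → $-2
  target = base 0x4e0e + off 0x06 + 2 + imm -2 = 0x4e14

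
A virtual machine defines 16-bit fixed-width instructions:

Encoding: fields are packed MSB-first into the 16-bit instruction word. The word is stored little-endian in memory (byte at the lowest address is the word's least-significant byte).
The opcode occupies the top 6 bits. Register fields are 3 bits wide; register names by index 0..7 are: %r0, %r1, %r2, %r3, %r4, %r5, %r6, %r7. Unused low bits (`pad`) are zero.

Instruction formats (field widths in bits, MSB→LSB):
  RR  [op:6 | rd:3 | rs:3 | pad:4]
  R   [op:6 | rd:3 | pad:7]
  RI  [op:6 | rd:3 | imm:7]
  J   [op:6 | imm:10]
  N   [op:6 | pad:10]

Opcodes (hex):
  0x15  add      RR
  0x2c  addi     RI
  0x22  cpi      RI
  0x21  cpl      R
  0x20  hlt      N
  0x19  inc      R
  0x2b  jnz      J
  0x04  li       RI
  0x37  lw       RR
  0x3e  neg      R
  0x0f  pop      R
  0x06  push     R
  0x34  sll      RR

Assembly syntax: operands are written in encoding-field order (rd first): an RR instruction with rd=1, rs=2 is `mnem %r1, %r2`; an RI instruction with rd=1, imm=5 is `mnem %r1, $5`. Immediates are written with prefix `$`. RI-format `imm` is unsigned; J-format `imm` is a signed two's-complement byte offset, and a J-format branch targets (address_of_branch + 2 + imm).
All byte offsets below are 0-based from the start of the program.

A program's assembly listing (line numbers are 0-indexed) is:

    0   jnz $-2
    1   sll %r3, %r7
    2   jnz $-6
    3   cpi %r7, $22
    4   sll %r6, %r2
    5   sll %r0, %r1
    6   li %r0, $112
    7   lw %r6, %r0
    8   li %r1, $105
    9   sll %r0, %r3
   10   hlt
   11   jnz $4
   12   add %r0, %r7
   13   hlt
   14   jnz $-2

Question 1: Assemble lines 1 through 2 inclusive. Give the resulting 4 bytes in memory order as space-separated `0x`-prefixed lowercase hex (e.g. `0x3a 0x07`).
L1: sll op=0x34:6|rd=3:3|rs=7:3|pad=0:4 ⇒ 0xd1f0 ⇒ little f0 d1
L2: jnz op=0x2b:6|imm=-6:10 ⇒ 0xaffa ⇒ little fa af

0xf0 0xd1 0xfa 0xaf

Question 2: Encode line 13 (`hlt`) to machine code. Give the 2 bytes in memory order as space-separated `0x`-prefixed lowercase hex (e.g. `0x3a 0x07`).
0x00 0x80

line 13 (hlt): pack op=0x20:6|pad=0:10 = 0x8000; little→ 00 80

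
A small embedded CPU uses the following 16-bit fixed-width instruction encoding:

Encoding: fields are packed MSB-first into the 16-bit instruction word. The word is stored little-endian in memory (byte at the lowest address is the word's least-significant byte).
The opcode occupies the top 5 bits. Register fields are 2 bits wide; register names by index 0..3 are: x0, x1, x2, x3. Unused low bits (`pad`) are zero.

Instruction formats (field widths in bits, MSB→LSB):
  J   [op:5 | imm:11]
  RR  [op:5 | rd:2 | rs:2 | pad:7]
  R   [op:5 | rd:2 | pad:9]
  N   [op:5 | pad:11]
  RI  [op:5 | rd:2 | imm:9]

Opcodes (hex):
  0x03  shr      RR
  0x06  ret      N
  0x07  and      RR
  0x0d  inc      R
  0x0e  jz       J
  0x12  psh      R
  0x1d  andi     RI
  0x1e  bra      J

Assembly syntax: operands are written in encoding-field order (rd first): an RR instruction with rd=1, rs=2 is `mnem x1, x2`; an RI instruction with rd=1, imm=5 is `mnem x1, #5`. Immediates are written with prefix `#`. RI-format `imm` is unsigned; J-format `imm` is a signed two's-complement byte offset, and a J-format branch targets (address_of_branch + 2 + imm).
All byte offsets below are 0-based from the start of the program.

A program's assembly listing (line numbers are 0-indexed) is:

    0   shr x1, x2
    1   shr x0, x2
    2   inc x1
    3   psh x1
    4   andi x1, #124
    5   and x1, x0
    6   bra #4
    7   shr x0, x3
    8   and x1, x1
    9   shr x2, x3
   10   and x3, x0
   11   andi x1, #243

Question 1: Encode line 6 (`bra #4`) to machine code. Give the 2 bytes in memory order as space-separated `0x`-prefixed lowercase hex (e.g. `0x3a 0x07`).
line 6 (bra): pack op=0x1e:5|imm=4:11 = 0xf004; little→ 04 f0

0x04 0xf0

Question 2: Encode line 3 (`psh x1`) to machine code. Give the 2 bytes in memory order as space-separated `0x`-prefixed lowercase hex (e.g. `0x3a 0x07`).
0x00 0x92

3. psh fields op=0x12:5|rd=1:2|pad=0:9 → word 9200h → 00 92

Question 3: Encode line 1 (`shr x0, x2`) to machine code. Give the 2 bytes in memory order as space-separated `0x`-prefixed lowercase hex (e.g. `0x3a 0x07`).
line 1 (shr): pack op=0x3:5|rd=0:2|rs=2:2|pad=0:7 = 0x1900; little→ 00 19

0x00 0x19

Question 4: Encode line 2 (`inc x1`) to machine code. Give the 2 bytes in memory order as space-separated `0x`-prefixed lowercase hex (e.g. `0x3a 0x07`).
2. inc fields op=0xd:5|rd=1:2|pad=0:9 → word 6a00h → 00 6a

0x00 0x6a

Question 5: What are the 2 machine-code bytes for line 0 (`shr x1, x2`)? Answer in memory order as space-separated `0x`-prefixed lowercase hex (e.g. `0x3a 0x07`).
0x00 0x1b

line 0 (shr): pack op=0x3:5|rd=1:2|rs=2:2|pad=0:7 = 0x1b00; little→ 00 1b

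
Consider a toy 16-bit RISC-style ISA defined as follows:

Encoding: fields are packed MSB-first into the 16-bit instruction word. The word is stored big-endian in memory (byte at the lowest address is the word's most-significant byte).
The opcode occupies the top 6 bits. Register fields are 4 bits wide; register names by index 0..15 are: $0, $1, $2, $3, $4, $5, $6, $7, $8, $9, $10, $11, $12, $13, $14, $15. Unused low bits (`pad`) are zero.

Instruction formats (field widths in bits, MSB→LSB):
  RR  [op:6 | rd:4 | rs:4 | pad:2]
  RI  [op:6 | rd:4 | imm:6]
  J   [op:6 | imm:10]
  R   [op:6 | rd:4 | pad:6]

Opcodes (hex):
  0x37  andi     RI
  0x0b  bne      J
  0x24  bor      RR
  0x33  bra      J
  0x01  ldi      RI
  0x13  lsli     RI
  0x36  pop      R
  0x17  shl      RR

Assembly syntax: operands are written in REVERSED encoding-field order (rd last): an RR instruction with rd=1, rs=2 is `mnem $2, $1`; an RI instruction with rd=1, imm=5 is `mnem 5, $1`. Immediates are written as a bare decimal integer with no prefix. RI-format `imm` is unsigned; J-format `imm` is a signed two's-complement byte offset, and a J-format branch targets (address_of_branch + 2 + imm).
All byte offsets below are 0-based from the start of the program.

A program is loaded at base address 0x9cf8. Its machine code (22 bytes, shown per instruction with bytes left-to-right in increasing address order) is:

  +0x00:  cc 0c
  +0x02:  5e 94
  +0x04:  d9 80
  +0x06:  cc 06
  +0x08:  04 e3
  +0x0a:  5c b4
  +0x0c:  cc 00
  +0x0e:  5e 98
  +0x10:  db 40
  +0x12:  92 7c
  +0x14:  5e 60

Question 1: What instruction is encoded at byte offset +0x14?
[14] 5e 60 → 0x5e60
  op=0x5e60>>10=0x17 ⇒ shl (RR)
  [9:6] rd=9 = $9
  [5:2] rs=8 = $8

shl $8, $9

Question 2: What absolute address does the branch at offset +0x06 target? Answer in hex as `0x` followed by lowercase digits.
+0x06: cc 06 ⇒ word 0xcc06 (big)
  op=0xcc06>>10=0x33 ⇒ bra (J)
  imm@[9:0]=0x6 ⇒ 6
  target = base 0x9cf8 + off 0x06 + 2 + imm 6 = 0x9d06

0x9d06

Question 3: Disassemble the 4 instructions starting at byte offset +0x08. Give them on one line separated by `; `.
+0x08: 04 e3 ⇒ word 0x04e3 (big)
  opcode bits[15:10]=0x1: ldi/RI
  rd: (w>>6)&0xf=0x3 → $3
  imm: (w>>0)&0x3f=0x23 → 35
+0x0a: 5c b4 ⇒ word 0x5cb4 (big)
  opcode bits[15:10]=0x17: shl/RR
  rd: (w>>6)&0xf=0x2 → $2
  rs: (w>>2)&0xf=0xd → $13
+0x0c: cc 00 ⇒ word 0xcc00 (big)
  opcode bits[15:10]=0x33: bra/J
  imm: (w>>0)&0x3ff=0x0 → 0
+0x0e: 5e 98 ⇒ word 0x5e98 (big)
  opcode bits[15:10]=0x17: shl/RR
  rd: (w>>6)&0xf=0xa → $10
  rs: (w>>2)&0xf=0x6 → $6

ldi 35, $3; shl $13, $2; bra 0; shl $6, $10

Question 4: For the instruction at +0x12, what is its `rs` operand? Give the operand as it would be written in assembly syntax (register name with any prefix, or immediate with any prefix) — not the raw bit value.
$15

+0x12: 92 7c ⇒ word 0x927c (big)
  opcode bits[15:10]=0x24: bor/RR
  rd@[9:6]=0x9 ⇒ $9
  rs@[5:2]=0xf ⇒ $15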